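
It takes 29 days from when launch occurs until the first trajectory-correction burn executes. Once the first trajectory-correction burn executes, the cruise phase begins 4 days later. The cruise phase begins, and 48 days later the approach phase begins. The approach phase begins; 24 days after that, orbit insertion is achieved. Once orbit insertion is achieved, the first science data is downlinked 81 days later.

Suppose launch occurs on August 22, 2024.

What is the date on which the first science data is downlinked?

February 24, 2025

Launch occurs: Aug 22, 2024.
The first trajectory-correction burn executes: Aug 22, 2024 + 29 days = Sep 20, 2024.
The cruise phase begins: Sep 20, 2024 + 4 days = Sep 24, 2024.
The approach phase begins: Sep 24, 2024 + 48 days = Nov 11, 2024.
Orbit insertion is achieved: Nov 11, 2024 + 24 days = Dec 5, 2024.
The first science data is downlinked: Dec 5, 2024 + 81 days = Feb 24, 2025.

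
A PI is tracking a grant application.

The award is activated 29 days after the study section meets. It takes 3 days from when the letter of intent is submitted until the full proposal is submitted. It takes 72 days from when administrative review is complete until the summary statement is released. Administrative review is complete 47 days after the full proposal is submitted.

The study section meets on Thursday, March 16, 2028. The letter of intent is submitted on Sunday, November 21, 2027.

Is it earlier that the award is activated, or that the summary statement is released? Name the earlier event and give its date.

The summary statement is released — Wednesday, March 22, 2028

The study section meets: Mar 16, 2028.
The award is activated: Mar 16, 2028 + 29 days = Apr 14, 2028.
The letter of intent is submitted: Nov 21, 2027.
The full proposal is submitted: Nov 21, 2027 + 3 days = Nov 24, 2027.
Administrative review is complete: Nov 24, 2027 + 47 days = Jan 10, 2028.
The summary statement is released: Jan 10, 2028 + 72 days = Mar 22, 2028.
Comparing: the award is activated on Apr 14, 2028 vs the summary statement is released on Mar 22, 2028. Earlier: the summary statement is released.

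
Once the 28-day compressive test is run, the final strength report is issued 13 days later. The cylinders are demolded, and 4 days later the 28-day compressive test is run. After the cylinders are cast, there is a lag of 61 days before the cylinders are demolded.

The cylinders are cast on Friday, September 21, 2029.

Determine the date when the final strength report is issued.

The cylinders are cast: Sep 21, 2029.
The cylinders are demolded: Sep 21, 2029 + 61 days = Nov 21, 2029.
The 28-day compressive test is run: Nov 21, 2029 + 4 days = Nov 25, 2029.
The final strength report is issued: Nov 25, 2029 + 13 days = Dec 8, 2029.

Saturday, December 8, 2029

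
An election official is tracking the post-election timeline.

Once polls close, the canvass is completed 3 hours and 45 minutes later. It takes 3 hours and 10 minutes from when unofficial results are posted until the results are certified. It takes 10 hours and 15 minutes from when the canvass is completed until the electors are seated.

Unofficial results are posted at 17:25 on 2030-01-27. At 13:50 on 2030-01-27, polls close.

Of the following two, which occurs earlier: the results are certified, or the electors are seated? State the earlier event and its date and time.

The results are certified — 20:35 on 2030-01-27

Unofficial results are posted: 17:25 Jan 27, 2030.
The results are certified: 17:25 Jan 27, 2030 + 3h10m = 20:35 Jan 27, 2030.
Polls close: 13:50 Jan 27, 2030.
The canvass is completed: 13:50 Jan 27, 2030 + 3h45m = 17:35 Jan 27, 2030.
The electors are seated: 17:35 Jan 27, 2030 + 10h15m = 03:50 Jan 28, 2030.
Comparing: the results are certified at 20:35 Jan 27, 2030 vs the electors are seated at 03:50 Jan 28, 2030. Earlier: the results are certified.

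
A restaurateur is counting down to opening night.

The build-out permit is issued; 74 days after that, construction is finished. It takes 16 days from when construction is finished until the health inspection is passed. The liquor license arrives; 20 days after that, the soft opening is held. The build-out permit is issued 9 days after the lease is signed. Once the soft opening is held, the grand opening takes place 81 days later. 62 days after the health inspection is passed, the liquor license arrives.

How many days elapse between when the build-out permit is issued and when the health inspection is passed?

Causal path: the build-out permit is issued → construction is finished → the health inspection is passed.
Total delay along the path: 74 + 16 = 90 days.

90 days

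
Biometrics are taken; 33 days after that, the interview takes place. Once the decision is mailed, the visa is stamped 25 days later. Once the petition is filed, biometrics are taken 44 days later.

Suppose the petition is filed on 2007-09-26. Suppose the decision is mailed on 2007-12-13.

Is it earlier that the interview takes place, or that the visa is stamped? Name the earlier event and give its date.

The interview takes place — 2007-12-12

The petition is filed: Sep 26, 2007.
Biometrics are taken: Sep 26, 2007 + 44 days = Nov 9, 2007.
The interview takes place: Nov 9, 2007 + 33 days = Dec 12, 2007.
The decision is mailed: Dec 13, 2007.
The visa is stamped: Dec 13, 2007 + 25 days = Jan 7, 2008.
Comparing: the interview takes place on Dec 12, 2007 vs the visa is stamped on Jan 7, 2008. Earlier: the interview takes place.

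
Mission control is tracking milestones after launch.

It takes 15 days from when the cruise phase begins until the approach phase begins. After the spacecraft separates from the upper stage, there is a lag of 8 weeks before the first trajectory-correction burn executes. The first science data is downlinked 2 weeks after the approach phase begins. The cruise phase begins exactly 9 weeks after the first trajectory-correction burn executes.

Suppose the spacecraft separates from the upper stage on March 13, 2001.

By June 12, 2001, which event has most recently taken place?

The spacecraft separates from the upper stage: Mar 13, 2001.
The first trajectory-correction burn executes: Mar 13, 2001 + 8 weeks = May 8, 2001.
The cruise phase begins: May 8, 2001 + 9 weeks = Jul 10, 2001.
The approach phase begins: Jul 10, 2001 + 15 days = Jul 25, 2001.
The first science data is downlinked: Jul 25, 2001 + 2 weeks = Aug 8, 2001.
Jun 12, 2001 falls between when the first trajectory-correction burn executes (May 8, 2001) and when the cruise phase begins (Jul 10, 2001).

The first trajectory-correction burn executes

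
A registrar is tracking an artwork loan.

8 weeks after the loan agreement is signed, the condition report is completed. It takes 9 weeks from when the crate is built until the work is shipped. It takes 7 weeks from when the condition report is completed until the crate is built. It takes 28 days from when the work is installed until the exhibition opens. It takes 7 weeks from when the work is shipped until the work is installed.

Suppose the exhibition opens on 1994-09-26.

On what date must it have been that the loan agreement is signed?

1994-01-24

The exhibition opens: Sep 26, 1994.
The work is installed: Sep 26, 1994 − 28 days = Aug 29, 1994.
The work is shipped: Aug 29, 1994 − 7 weeks = Jul 11, 1994.
The crate is built: Jul 11, 1994 − 9 weeks = May 9, 1994.
The condition report is completed: May 9, 1994 − 7 weeks = Mar 21, 1994.
The loan agreement is signed: Mar 21, 1994 − 8 weeks = Jan 24, 1994.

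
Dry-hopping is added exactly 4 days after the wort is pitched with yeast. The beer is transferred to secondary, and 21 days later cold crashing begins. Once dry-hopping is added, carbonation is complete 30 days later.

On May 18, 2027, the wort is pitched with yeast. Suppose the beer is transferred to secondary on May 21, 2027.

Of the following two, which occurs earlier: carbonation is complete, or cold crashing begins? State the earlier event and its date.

Cold crashing begins — June 11, 2027

The wort is pitched with yeast: May 18, 2027.
Dry-hopping is added: May 18, 2027 + 4 days = May 22, 2027.
Carbonation is complete: May 22, 2027 + 30 days = Jun 21, 2027.
The beer is transferred to secondary: May 21, 2027.
Cold crashing begins: May 21, 2027 + 21 days = Jun 11, 2027.
Comparing: carbonation is complete on Jun 21, 2027 vs cold crashing begins on Jun 11, 2027. Earlier: cold crashing begins.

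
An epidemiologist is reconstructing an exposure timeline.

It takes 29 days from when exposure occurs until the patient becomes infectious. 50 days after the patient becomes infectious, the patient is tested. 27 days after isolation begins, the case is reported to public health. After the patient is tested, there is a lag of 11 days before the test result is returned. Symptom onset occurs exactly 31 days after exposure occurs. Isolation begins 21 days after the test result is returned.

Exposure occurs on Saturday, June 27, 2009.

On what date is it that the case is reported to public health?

Thursday, November 12, 2009

Exposure occurs: Jun 27, 2009.
The patient becomes infectious: Jun 27, 2009 + 29 days = Jul 26, 2009.
The patient is tested: Jul 26, 2009 + 50 days = Sep 14, 2009.
The test result is returned: Sep 14, 2009 + 11 days = Sep 25, 2009.
Isolation begins: Sep 25, 2009 + 21 days = Oct 16, 2009.
The case is reported to public health: Oct 16, 2009 + 27 days = Nov 12, 2009.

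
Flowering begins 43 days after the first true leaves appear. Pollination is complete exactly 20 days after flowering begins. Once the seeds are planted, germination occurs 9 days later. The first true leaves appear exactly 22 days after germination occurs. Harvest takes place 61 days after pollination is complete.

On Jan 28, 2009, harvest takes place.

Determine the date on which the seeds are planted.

Harvest takes place: Jan 28, 2009.
Pollination is complete: Jan 28, 2009 − 61 days = Nov 28, 2008.
Flowering begins: Nov 28, 2008 − 20 days = Nov 8, 2008.
The first true leaves appear: Nov 8, 2008 − 43 days = Sep 26, 2008.
Germination occurs: Sep 26, 2008 − 22 days = Sep 4, 2008.
The seeds are planted: Sep 4, 2008 − 9 days = Aug 26, 2008.

Aug 26, 2008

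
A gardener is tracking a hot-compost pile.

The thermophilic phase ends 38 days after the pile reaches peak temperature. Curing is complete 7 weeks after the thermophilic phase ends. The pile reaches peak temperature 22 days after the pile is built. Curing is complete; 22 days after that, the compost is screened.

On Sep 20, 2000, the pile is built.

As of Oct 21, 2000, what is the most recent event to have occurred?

The pile reaches peak temperature

The pile is built: Sep 20, 2000.
The pile reaches peak temperature: Sep 20, 2000 + 22 days = Oct 12, 2000.
The thermophilic phase ends: Oct 12, 2000 + 38 days = Nov 19, 2000.
Curing is complete: Nov 19, 2000 + 7 weeks = Jan 7, 2001.
The compost is screened: Jan 7, 2001 + 22 days = Jan 29, 2001.
Oct 21, 2000 falls between when the pile reaches peak temperature (Oct 12, 2000) and when the thermophilic phase ends (Nov 19, 2000).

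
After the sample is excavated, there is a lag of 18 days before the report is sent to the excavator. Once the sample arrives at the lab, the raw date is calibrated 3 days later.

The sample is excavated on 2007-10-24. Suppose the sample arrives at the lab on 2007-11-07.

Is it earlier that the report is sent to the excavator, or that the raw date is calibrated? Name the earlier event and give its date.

The sample is excavated: Oct 24, 2007.
The report is sent to the excavator: Oct 24, 2007 + 18 days = Nov 11, 2007.
The sample arrives at the lab: Nov 7, 2007.
The raw date is calibrated: Nov 7, 2007 + 3 days = Nov 10, 2007.
Comparing: the report is sent to the excavator on Nov 11, 2007 vs the raw date is calibrated on Nov 10, 2007. Earlier: the raw date is calibrated.

The raw date is calibrated — 2007-11-10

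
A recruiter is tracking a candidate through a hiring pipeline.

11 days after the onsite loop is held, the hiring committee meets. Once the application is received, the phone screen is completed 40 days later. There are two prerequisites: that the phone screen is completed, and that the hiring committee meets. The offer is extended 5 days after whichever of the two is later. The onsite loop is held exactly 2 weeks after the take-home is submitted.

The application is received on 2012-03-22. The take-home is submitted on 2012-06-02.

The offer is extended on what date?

2012-07-02

The application is received: Mar 22, 2012.
The phone screen is completed: Mar 22, 2012 + 40 days = May 1, 2012.
The take-home is submitted: Jun 2, 2012.
The onsite loop is held: Jun 2, 2012 + 2 weeks = Jun 16, 2012.
The hiring committee meets: Jun 16, 2012 + 11 days = Jun 27, 2012.
Both prerequisites met — the phone screen is completed (May 1, 2012), the hiring committee meets (Jun 27, 2012); the later is Jun 27, 2012.
The offer is extended: Jun 27, 2012 + 5 days = Jul 2, 2012.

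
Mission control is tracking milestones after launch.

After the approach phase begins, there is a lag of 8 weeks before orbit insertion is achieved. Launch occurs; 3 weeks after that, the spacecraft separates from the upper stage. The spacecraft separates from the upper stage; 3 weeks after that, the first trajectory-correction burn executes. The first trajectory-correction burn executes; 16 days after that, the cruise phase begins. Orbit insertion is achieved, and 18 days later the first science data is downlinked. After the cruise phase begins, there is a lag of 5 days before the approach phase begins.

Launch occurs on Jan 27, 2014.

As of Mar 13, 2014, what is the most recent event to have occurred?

Launch occurs: Jan 27, 2014.
The spacecraft separates from the upper stage: Jan 27, 2014 + 3 weeks = Feb 17, 2014.
The first trajectory-correction burn executes: Feb 17, 2014 + 3 weeks = Mar 10, 2014.
The cruise phase begins: Mar 10, 2014 + 16 days = Mar 26, 2014.
The approach phase begins: Mar 26, 2014 + 5 days = Mar 31, 2014.
Orbit insertion is achieved: Mar 31, 2014 + 8 weeks = May 26, 2014.
The first science data is downlinked: May 26, 2014 + 18 days = Jun 13, 2014.
Mar 13, 2014 falls between when the first trajectory-correction burn executes (Mar 10, 2014) and when the cruise phase begins (Mar 26, 2014).

The first trajectory-correction burn executes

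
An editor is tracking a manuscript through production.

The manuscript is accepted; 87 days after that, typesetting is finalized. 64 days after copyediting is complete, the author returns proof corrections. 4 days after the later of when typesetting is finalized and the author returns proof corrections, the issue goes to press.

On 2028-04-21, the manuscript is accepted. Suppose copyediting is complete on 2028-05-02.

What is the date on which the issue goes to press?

2028-07-21

The manuscript is accepted: Apr 21, 2028.
Typesetting is finalized: Apr 21, 2028 + 87 days = Jul 17, 2028.
Copyediting is complete: May 2, 2028.
The author returns proof corrections: May 2, 2028 + 64 days = Jul 5, 2028.
Both prerequisites met — typesetting is finalized (Jul 17, 2028), the author returns proof corrections (Jul 5, 2028); the later is Jul 17, 2028.
The issue goes to press: Jul 17, 2028 + 4 days = Jul 21, 2028.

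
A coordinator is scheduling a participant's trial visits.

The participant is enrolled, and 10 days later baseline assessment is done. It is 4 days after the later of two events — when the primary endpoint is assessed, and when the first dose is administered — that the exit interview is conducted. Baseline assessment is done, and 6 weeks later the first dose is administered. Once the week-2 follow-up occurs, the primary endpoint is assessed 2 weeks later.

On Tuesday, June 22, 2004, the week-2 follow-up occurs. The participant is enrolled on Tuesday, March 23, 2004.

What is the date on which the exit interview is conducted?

Saturday, July 10, 2004

The week-2 follow-up occurs: Jun 22, 2004.
The primary endpoint is assessed: Jun 22, 2004 + 2 weeks = Jul 6, 2004.
The participant is enrolled: Mar 23, 2004.
Baseline assessment is done: Mar 23, 2004 + 10 days = Apr 2, 2004.
The first dose is administered: Apr 2, 2004 + 6 weeks = May 14, 2004.
Both prerequisites met — the primary endpoint is assessed (Jul 6, 2004), the first dose is administered (May 14, 2004); the later is Jul 6, 2004.
The exit interview is conducted: Jul 6, 2004 + 4 days = Jul 10, 2004.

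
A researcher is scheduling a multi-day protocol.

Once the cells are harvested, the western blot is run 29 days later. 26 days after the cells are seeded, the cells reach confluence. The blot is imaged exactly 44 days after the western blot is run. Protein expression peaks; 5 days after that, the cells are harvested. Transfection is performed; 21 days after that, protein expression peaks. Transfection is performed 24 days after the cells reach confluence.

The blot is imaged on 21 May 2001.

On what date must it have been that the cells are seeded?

The blot is imaged: May 21, 2001.
The western blot is run: May 21, 2001 − 44 days = Apr 7, 2001.
The cells are harvested: Apr 7, 2001 − 29 days = Mar 9, 2001.
Protein expression peaks: Mar 9, 2001 − 5 days = Mar 4, 2001.
Transfection is performed: Mar 4, 2001 − 21 days = Feb 11, 2001.
The cells reach confluence: Feb 11, 2001 − 24 days = Jan 18, 2001.
The cells are seeded: Jan 18, 2001 − 26 days = Dec 23, 2000.

23 December 2000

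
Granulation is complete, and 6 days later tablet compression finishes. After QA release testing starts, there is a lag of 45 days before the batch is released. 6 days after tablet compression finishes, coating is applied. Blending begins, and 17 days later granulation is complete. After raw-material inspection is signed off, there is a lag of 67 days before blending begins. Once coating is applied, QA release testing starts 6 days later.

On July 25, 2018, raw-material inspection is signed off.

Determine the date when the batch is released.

Raw-material inspection is signed off: Jul 25, 2018.
Blending begins: Jul 25, 2018 + 67 days = Sep 30, 2018.
Granulation is complete: Sep 30, 2018 + 17 days = Oct 17, 2018.
Tablet compression finishes: Oct 17, 2018 + 6 days = Oct 23, 2018.
Coating is applied: Oct 23, 2018 + 6 days = Oct 29, 2018.
QA release testing starts: Oct 29, 2018 + 6 days = Nov 4, 2018.
The batch is released: Nov 4, 2018 + 45 days = Dec 19, 2018.

December 19, 2018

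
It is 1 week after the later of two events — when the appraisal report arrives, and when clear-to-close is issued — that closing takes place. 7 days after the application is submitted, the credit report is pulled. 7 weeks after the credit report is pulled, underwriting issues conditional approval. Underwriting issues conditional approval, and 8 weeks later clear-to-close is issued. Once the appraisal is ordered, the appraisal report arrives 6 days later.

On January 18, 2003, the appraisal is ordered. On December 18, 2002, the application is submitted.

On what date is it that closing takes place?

The appraisal is ordered: Jan 18, 2003.
The appraisal report arrives: Jan 18, 2003 + 6 days = Jan 24, 2003.
The application is submitted: Dec 18, 2002.
The credit report is pulled: Dec 18, 2002 + 7 days = Dec 25, 2002.
Underwriting issues conditional approval: Dec 25, 2002 + 7 weeks = Feb 12, 2003.
Clear-to-close is issued: Feb 12, 2003 + 8 weeks = Apr 9, 2003.
Both prerequisites met — the appraisal report arrives (Jan 24, 2003), clear-to-close is issued (Apr 9, 2003); the later is Apr 9, 2003.
Closing takes place: Apr 9, 2003 + 1 week = Apr 16, 2003.

April 16, 2003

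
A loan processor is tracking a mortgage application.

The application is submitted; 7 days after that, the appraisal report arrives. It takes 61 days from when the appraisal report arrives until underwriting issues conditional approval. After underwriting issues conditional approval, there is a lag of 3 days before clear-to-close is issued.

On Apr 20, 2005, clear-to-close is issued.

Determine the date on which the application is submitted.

Feb 8, 2005

Clear-to-close is issued: Apr 20, 2005.
Underwriting issues conditional approval: Apr 20, 2005 − 3 days = Apr 17, 2005.
The appraisal report arrives: Apr 17, 2005 − 61 days = Feb 15, 2005.
The application is submitted: Feb 15, 2005 − 7 days = Feb 8, 2005.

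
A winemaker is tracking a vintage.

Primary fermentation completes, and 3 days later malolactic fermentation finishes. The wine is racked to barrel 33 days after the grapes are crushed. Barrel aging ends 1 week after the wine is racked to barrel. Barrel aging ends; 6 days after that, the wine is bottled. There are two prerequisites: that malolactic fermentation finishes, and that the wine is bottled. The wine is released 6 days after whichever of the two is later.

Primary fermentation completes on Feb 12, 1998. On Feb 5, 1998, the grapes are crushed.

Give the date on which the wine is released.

Mar 29, 1998

Primary fermentation completes: Feb 12, 1998.
Malolactic fermentation finishes: Feb 12, 1998 + 3 days = Feb 15, 1998.
The grapes are crushed: Feb 5, 1998.
The wine is racked to barrel: Feb 5, 1998 + 33 days = Mar 10, 1998.
Barrel aging ends: Mar 10, 1998 + 1 week = Mar 17, 1998.
The wine is bottled: Mar 17, 1998 + 6 days = Mar 23, 1998.
Both prerequisites met — malolactic fermentation finishes (Feb 15, 1998), the wine is bottled (Mar 23, 1998); the later is Mar 23, 1998.
The wine is released: Mar 23, 1998 + 6 days = Mar 29, 1998.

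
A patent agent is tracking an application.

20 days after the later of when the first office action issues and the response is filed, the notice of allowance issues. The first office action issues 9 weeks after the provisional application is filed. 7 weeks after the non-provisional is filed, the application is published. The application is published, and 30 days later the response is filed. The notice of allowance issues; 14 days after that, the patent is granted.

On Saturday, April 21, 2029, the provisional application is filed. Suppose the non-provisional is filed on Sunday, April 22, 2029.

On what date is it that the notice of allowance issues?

The provisional application is filed: Apr 21, 2029.
The first office action issues: Apr 21, 2029 + 9 weeks = Jun 23, 2029.
The non-provisional is filed: Apr 22, 2029.
The application is published: Apr 22, 2029 + 7 weeks = Jun 10, 2029.
The response is filed: Jun 10, 2029 + 30 days = Jul 10, 2029.
Both prerequisites met — the first office action issues (Jun 23, 2029), the response is filed (Jul 10, 2029); the later is Jul 10, 2029.
The notice of allowance issues: Jul 10, 2029 + 20 days = Jul 30, 2029.

Monday, July 30, 2029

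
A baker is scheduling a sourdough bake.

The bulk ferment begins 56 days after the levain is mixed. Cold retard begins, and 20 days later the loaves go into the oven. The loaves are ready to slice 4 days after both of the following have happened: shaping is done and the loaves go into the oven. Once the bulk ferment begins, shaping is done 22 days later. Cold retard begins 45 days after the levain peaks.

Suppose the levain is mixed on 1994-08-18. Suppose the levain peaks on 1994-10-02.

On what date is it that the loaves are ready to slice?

1994-12-10

The levain is mixed: Aug 18, 1994.
The bulk ferment begins: Aug 18, 1994 + 56 days = Oct 13, 1994.
Shaping is done: Oct 13, 1994 + 22 days = Nov 4, 1994.
The levain peaks: Oct 2, 1994.
Cold retard begins: Oct 2, 1994 + 45 days = Nov 16, 1994.
The loaves go into the oven: Nov 16, 1994 + 20 days = Dec 6, 1994.
Both prerequisites met — shaping is done (Nov 4, 1994), the loaves go into the oven (Dec 6, 1994); the later is Dec 6, 1994.
The loaves are ready to slice: Dec 6, 1994 + 4 days = Dec 10, 1994.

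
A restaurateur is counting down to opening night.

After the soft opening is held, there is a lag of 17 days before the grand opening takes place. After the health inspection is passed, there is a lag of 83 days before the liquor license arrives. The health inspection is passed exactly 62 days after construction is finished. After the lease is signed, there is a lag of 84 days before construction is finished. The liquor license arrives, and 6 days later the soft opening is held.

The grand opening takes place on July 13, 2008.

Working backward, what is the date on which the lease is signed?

The grand opening takes place: Jul 13, 2008.
The soft opening is held: Jul 13, 2008 − 17 days = Jun 26, 2008.
The liquor license arrives: Jun 26, 2008 − 6 days = Jun 20, 2008.
The health inspection is passed: Jun 20, 2008 − 83 days = Mar 29, 2008.
Construction is finished: Mar 29, 2008 − 62 days = Jan 27, 2008.
The lease is signed: Jan 27, 2008 − 84 days = Nov 4, 2007.

November 4, 2007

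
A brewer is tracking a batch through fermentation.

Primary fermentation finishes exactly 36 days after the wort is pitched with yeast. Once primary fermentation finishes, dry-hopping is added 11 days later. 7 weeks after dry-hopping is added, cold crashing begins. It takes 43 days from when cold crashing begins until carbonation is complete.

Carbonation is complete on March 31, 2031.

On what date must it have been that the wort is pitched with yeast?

November 12, 2030

Carbonation is complete: Mar 31, 2031.
Cold crashing begins: Mar 31, 2031 − 43 days = Feb 16, 2031.
Dry-hopping is added: Feb 16, 2031 − 7 weeks = Dec 29, 2030.
Primary fermentation finishes: Dec 29, 2030 − 11 days = Dec 18, 2030.
The wort is pitched with yeast: Dec 18, 2030 − 36 days = Nov 12, 2030.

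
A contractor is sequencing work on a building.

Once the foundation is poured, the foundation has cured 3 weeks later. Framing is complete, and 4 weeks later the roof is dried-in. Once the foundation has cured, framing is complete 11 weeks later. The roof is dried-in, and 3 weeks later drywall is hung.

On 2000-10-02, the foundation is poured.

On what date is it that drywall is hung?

The foundation is poured: Oct 2, 2000.
The foundation has cured: Oct 2, 2000 + 3 weeks = Oct 23, 2000.
Framing is complete: Oct 23, 2000 + 11 weeks = Jan 8, 2001.
The roof is dried-in: Jan 8, 2001 + 4 weeks = Feb 5, 2001.
Drywall is hung: Feb 5, 2001 + 3 weeks = Feb 26, 2001.

2001-02-26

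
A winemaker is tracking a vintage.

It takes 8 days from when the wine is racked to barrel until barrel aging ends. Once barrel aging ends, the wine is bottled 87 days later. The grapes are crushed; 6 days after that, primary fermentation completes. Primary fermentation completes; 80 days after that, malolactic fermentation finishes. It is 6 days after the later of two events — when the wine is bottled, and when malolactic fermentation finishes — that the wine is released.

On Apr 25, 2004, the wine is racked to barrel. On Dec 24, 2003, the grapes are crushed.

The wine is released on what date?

The wine is racked to barrel: Apr 25, 2004.
Barrel aging ends: Apr 25, 2004 + 8 days = May 3, 2004.
The wine is bottled: May 3, 2004 + 87 days = Jul 29, 2004.
The grapes are crushed: Dec 24, 2003.
Primary fermentation completes: Dec 24, 2003 + 6 days = Dec 30, 2003.
Malolactic fermentation finishes: Dec 30, 2003 + 80 days = Mar 19, 2004.
Both prerequisites met — the wine is bottled (Jul 29, 2004), malolactic fermentation finishes (Mar 19, 2004); the later is Jul 29, 2004.
The wine is released: Jul 29, 2004 + 6 days = Aug 4, 2004.

Aug 4, 2004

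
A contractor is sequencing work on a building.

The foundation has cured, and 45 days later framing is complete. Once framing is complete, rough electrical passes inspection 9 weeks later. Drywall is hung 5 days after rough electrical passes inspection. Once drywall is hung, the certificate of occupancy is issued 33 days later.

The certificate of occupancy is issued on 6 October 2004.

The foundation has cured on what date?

13 May 2004

The certificate of occupancy is issued: Oct 6, 2004.
Drywall is hung: Oct 6, 2004 − 33 days = Sep 3, 2004.
Rough electrical passes inspection: Sep 3, 2004 − 5 days = Aug 29, 2004.
Framing is complete: Aug 29, 2004 − 9 weeks = Jun 27, 2004.
The foundation has cured: Jun 27, 2004 − 45 days = May 13, 2004.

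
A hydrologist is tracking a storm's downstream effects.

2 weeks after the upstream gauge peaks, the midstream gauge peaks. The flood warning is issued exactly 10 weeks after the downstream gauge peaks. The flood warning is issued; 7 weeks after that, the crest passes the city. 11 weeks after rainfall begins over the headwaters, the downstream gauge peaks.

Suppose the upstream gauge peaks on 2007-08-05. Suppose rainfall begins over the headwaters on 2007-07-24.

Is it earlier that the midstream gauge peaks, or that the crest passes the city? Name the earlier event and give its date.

The upstream gauge peaks: Aug 5, 2007.
The midstream gauge peaks: Aug 5, 2007 + 2 weeks = Aug 19, 2007.
Rainfall begins over the headwaters: Jul 24, 2007.
The downstream gauge peaks: Jul 24, 2007 + 11 weeks = Oct 9, 2007.
The flood warning is issued: Oct 9, 2007 + 10 weeks = Dec 18, 2007.
The crest passes the city: Dec 18, 2007 + 7 weeks = Feb 5, 2008.
Comparing: the midstream gauge peaks on Aug 19, 2007 vs the crest passes the city on Feb 5, 2008. Earlier: the midstream gauge peaks.

The midstream gauge peaks — 2007-08-19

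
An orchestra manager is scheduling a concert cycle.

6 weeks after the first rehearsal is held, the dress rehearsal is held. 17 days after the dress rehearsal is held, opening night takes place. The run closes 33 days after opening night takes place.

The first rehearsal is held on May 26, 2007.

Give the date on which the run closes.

August 26, 2007

The first rehearsal is held: May 26, 2007.
The dress rehearsal is held: May 26, 2007 + 6 weeks = Jul 7, 2007.
Opening night takes place: Jul 7, 2007 + 17 days = Jul 24, 2007.
The run closes: Jul 24, 2007 + 33 days = Aug 26, 2007.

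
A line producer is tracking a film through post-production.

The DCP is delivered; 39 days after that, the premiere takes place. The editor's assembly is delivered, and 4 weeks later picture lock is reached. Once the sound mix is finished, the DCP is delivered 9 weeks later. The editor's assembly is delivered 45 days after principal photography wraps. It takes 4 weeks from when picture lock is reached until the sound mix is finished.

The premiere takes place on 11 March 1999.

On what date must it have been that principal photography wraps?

20 August 1998

The premiere takes place: Mar 11, 1999.
The DCP is delivered: Mar 11, 1999 − 39 days = Jan 31, 1999.
The sound mix is finished: Jan 31, 1999 − 9 weeks = Nov 29, 1998.
Picture lock is reached: Nov 29, 1998 − 4 weeks = Nov 1, 1998.
The editor's assembly is delivered: Nov 1, 1998 − 4 weeks = Oct 4, 1998.
Principal photography wraps: Oct 4, 1998 − 45 days = Aug 20, 1998.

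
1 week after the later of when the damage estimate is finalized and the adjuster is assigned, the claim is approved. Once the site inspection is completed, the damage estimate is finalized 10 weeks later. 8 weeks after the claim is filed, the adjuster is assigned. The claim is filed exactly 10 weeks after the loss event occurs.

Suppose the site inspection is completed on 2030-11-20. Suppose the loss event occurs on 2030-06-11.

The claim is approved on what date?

The site inspection is completed: Nov 20, 2030.
The damage estimate is finalized: Nov 20, 2030 + 10 weeks = Jan 29, 2031.
The loss event occurs: Jun 11, 2030.
The claim is filed: Jun 11, 2030 + 10 weeks = Aug 20, 2030.
The adjuster is assigned: Aug 20, 2030 + 8 weeks = Oct 15, 2030.
Both prerequisites met — the damage estimate is finalized (Jan 29, 2031), the adjuster is assigned (Oct 15, 2030); the later is Jan 29, 2031.
The claim is approved: Jan 29, 2031 + 1 week = Feb 5, 2031.

2031-02-05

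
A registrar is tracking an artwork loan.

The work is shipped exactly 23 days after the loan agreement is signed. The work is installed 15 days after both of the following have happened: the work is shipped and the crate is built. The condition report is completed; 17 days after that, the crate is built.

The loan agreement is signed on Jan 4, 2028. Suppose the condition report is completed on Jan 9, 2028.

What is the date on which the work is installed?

The loan agreement is signed: Jan 4, 2028.
The work is shipped: Jan 4, 2028 + 23 days = Jan 27, 2028.
The condition report is completed: Jan 9, 2028.
The crate is built: Jan 9, 2028 + 17 days = Jan 26, 2028.
Both prerequisites met — the work is shipped (Jan 27, 2028), the crate is built (Jan 26, 2028); the later is Jan 27, 2028.
The work is installed: Jan 27, 2028 + 15 days = Feb 11, 2028.

Feb 11, 2028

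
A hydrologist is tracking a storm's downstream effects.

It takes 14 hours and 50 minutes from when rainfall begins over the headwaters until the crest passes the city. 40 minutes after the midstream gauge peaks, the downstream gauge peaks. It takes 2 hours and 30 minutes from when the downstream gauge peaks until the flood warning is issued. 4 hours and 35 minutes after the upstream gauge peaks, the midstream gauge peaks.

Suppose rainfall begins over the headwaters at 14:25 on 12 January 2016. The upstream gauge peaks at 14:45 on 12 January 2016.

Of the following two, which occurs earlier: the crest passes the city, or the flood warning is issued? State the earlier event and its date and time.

Rainfall begins over the headwaters: 14:25 Jan 12, 2016.
The crest passes the city: 14:25 Jan 12, 2016 + 14h50m = 05:15 Jan 13, 2016.
The upstream gauge peaks: 14:45 Jan 12, 2016.
The midstream gauge peaks: 14:45 Jan 12, 2016 + 4h35m = 19:20 Jan 12, 2016.
The downstream gauge peaks: 19:20 Jan 12, 2016 + 40m = 20:00 Jan 12, 2016.
The flood warning is issued: 20:00 Jan 12, 2016 + 2h30m = 22:30 Jan 12, 2016.
Comparing: the crest passes the city at 05:15 Jan 13, 2016 vs the flood warning is issued at 22:30 Jan 12, 2016. Earlier: the flood warning is issued.

The flood warning is issued — 22:30 on 12 January 2016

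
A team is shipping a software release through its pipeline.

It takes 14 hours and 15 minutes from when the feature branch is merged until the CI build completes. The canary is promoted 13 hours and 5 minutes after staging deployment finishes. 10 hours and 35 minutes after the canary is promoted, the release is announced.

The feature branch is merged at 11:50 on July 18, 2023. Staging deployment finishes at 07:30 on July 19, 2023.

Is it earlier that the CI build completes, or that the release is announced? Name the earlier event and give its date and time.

The CI build completes — 02:05 on July 19, 2023

The feature branch is merged: 11:50 Jul 18, 2023.
The CI build completes: 11:50 Jul 18, 2023 + 14h15m = 02:05 Jul 19, 2023.
Staging deployment finishes: 07:30 Jul 19, 2023.
The canary is promoted: 07:30 Jul 19, 2023 + 13h05m = 20:35 Jul 19, 2023.
The release is announced: 20:35 Jul 19, 2023 + 10h35m = 07:10 Jul 20, 2023.
Comparing: the CI build completes at 02:05 Jul 19, 2023 vs the release is announced at 07:10 Jul 20, 2023. Earlier: the CI build completes.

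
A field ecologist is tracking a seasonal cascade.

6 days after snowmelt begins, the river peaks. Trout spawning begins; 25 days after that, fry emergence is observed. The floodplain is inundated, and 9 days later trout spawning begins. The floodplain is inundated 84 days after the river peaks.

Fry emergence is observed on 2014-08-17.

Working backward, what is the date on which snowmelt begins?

Fry emergence is observed: Aug 17, 2014.
Trout spawning begins: Aug 17, 2014 − 25 days = Jul 23, 2014.
The floodplain is inundated: Jul 23, 2014 − 9 days = Jul 14, 2014.
The river peaks: Jul 14, 2014 − 84 days = Apr 21, 2014.
Snowmelt begins: Apr 21, 2014 − 6 days = Apr 15, 2014.

2014-04-15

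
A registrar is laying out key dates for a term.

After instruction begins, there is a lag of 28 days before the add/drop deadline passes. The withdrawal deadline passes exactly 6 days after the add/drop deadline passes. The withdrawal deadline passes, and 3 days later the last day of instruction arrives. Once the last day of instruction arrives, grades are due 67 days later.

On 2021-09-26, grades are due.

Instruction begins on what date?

2021-06-14

Grades are due: Sep 26, 2021.
The last day of instruction arrives: Sep 26, 2021 − 67 days = Jul 21, 2021.
The withdrawal deadline passes: Jul 21, 2021 − 3 days = Jul 18, 2021.
The add/drop deadline passes: Jul 18, 2021 − 6 days = Jul 12, 2021.
Instruction begins: Jul 12, 2021 − 28 days = Jun 14, 2021.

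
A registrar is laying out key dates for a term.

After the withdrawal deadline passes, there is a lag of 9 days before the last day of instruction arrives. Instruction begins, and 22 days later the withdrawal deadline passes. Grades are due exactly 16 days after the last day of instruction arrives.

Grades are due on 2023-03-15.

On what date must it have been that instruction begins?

Grades are due: Mar 15, 2023.
The last day of instruction arrives: Mar 15, 2023 − 16 days = Feb 27, 2023.
The withdrawal deadline passes: Feb 27, 2023 − 9 days = Feb 18, 2023.
Instruction begins: Feb 18, 2023 − 22 days = Jan 27, 2023.

2023-01-27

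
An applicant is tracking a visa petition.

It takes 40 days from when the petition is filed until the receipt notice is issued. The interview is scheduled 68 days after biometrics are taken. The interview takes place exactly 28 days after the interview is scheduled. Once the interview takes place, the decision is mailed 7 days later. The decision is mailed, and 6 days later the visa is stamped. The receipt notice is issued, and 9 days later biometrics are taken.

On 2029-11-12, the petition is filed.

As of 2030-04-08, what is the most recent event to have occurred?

The interview takes place

The petition is filed: Nov 12, 2029.
The receipt notice is issued: Nov 12, 2029 + 40 days = Dec 22, 2029.
Biometrics are taken: Dec 22, 2029 + 9 days = Dec 31, 2029.
The interview is scheduled: Dec 31, 2029 + 68 days = Mar 9, 2030.
The interview takes place: Mar 9, 2030 + 28 days = Apr 6, 2030.
The decision is mailed: Apr 6, 2030 + 7 days = Apr 13, 2030.
The visa is stamped: Apr 13, 2030 + 6 days = Apr 19, 2030.
Apr 8, 2030 falls between when the interview takes place (Apr 6, 2030) and when the decision is mailed (Apr 13, 2030).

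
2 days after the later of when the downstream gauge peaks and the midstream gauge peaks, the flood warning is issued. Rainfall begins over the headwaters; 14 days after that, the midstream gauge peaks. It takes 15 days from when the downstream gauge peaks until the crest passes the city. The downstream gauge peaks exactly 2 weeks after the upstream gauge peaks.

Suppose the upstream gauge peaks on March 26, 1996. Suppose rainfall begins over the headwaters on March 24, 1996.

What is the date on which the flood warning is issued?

April 11, 1996

The upstream gauge peaks: Mar 26, 1996.
The downstream gauge peaks: Mar 26, 1996 + 2 weeks = Apr 9, 1996.
Rainfall begins over the headwaters: Mar 24, 1996.
The midstream gauge peaks: Mar 24, 1996 + 14 days = Apr 7, 1996.
Both prerequisites met — the downstream gauge peaks (Apr 9, 1996), the midstream gauge peaks (Apr 7, 1996); the later is Apr 9, 1996.
The flood warning is issued: Apr 9, 1996 + 2 days = Apr 11, 1996.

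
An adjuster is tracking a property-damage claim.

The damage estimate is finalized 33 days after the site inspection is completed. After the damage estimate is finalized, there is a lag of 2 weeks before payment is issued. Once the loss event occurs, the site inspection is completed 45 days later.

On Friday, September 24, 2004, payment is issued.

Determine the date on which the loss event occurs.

Payment is issued: Sep 24, 2004.
The damage estimate is finalized: Sep 24, 2004 − 2 weeks = Sep 10, 2004.
The site inspection is completed: Sep 10, 2004 − 33 days = Aug 8, 2004.
The loss event occurs: Aug 8, 2004 − 45 days = Jun 24, 2004.

Thursday, June 24, 2004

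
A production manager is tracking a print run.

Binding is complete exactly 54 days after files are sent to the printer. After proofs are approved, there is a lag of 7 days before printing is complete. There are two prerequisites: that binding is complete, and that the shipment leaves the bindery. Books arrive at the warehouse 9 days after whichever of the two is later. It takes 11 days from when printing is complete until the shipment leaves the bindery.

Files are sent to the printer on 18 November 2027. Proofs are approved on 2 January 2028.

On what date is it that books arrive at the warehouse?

Files are sent to the printer: Nov 18, 2027.
Binding is complete: Nov 18, 2027 + 54 days = Jan 11, 2028.
Proofs are approved: Jan 2, 2028.
Printing is complete: Jan 2, 2028 + 7 days = Jan 9, 2028.
The shipment leaves the bindery: Jan 9, 2028 + 11 days = Jan 20, 2028.
Both prerequisites met — binding is complete (Jan 11, 2028), the shipment leaves the bindery (Jan 20, 2028); the later is Jan 20, 2028.
Books arrive at the warehouse: Jan 20, 2028 + 9 days = Jan 29, 2028.

29 January 2028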